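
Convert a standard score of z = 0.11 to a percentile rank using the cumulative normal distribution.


CDF(z) = 0.5 * (1 + erf(z/sqrt(2)))
erf(0.0778) = 0.0876
CDF = 0.5438
Percentile rank = 0.5438 * 100 = 54.38

54.38


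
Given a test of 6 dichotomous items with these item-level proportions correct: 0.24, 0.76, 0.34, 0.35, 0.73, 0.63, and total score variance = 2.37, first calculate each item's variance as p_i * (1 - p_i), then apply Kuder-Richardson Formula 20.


For each item, compute p_i * q_i:
  Item 1: 0.24 * 0.76 = 0.1824
  Item 2: 0.76 * 0.24 = 0.1824
  Item 3: 0.34 * 0.66 = 0.2244
  Item 4: 0.35 * 0.65 = 0.2275
  Item 5: 0.73 * 0.27 = 0.1971
  Item 6: 0.63 * 0.37 = 0.2331
Sum(p_i * q_i) = 0.1824 + 0.1824 + 0.2244 + 0.2275 + 0.1971 + 0.2331 = 1.2469
KR-20 = (k/(k-1)) * (1 - Sum(p_i*q_i) / Var_total)
= (6/5) * (1 - 1.2469/2.37)
= 1.2 * 0.4739
KR-20 = 0.5687

0.5687


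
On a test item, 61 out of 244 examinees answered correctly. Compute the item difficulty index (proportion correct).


Item difficulty p = number correct / total examinees
p = 61 / 244
p = 0.25

0.25


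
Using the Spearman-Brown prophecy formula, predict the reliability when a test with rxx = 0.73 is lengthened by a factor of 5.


r_new = (n * rxx) / (1 + (n-1) * rxx)
r_new = (5 * 0.73) / (1 + 4 * 0.73)
r_new = 3.65 / 3.92
r_new = 0.9311

0.9311


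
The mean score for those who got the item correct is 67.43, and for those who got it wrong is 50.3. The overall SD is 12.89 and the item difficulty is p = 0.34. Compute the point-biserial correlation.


q = 1 - p = 0.66
rpb = ((M1 - M0) / SD) * sqrt(p * q)
rpb = ((67.43 - 50.3) / 12.89) * sqrt(0.34 * 0.66)
rpb = 0.6295

0.6295


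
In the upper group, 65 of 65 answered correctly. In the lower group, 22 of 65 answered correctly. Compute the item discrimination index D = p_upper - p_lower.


p_upper = 65/65 = 1.0
p_lower = 22/65 = 0.3385
D = 1.0 - 0.3385 = 0.6615

0.6615


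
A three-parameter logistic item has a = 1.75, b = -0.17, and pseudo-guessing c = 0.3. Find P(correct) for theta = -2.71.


logit = 1.75*(-2.71 - -0.17) = -4.445
P* = 1/(1 + exp(--4.445)) = 0.0116
P = 0.3 + (1 - 0.3) * 0.0116
P = 0.3081

0.3081


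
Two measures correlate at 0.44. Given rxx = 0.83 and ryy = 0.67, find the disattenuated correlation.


r_corrected = rxy / sqrt(rxx * ryy)
= 0.44 / sqrt(0.83 * 0.67)
= 0.44 / sqrt(0.5561)
= 0.44 / 0.745721
r_corrected = 0.59

0.59


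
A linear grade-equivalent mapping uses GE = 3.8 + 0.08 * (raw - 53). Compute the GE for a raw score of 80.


raw - median = 80 - 53 = 27
slope * diff = 0.08 * 27 = 2.16
GE = 3.8 + 2.16
GE = 5.96

5.96


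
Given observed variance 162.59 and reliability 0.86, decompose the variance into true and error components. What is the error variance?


var_true = rxx * var_obs = 0.86 * 162.59 = 139.8274
var_error = var_obs - var_true
var_error = 162.59 - 139.8274
var_error = 22.7626

22.7626


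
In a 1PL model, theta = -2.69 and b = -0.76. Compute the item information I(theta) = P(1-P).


P = 1/(1+exp(-(-2.69--0.76))) = 0.1268
I = P*(1-P) = 0.1268 * 0.8732
I = 0.1107

0.1107


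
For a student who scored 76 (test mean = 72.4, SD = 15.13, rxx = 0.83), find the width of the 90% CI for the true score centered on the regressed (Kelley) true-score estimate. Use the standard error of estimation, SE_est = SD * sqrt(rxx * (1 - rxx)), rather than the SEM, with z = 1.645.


True score estimate = 0.83*76 + 0.17*72.4 = 75.388
SE_est = SD * sqrt(rxx * (1 - rxx)) = 15.13 * sqrt(0.83 * 0.17) = 15.13 * sqrt(0.1411) = 5.683324
CI = T_est +/- z * SE_est, so width = 2 * z * SE_est = 2 * 1.645 * 5.683324
Width = 18.6981

18.6981


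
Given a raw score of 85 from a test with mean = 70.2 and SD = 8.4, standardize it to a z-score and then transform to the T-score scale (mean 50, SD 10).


z = (X - mean) / SD = (85 - 70.2) / 8.4
z = 14.8 / 8.4
z = 1.7619
T-score = T = 50 + 10z
Carry z at full precision (z = 14.8 / 8.4) into the conversion:
T-score = 50 + 10 * (14.8 / 8.4) = 50 + 148 / 8.4
T-score = 50 + 17.619
T-score = 67.619

67.619


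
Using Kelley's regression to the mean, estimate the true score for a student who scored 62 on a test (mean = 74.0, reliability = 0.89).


T_est = rxx * X + (1 - rxx) * mean
T_est = 0.89 * 62 + 0.11 * 74.0
T_est = 55.18 + 8.14
T_est = 63.32

63.32


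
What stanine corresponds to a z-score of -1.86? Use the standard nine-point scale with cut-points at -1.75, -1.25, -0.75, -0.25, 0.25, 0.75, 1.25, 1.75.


Stanine boundaries: [-1.75, -1.25, -0.75, -0.25, 0.25, 0.75, 1.25, 1.75]
z = -1.86
Check each boundary:
  z < -1.75
  z < -1.25
  z < -0.75
  z < -0.25
  z < 0.25
  z < 0.75
  z < 1.25
  z < 1.75
Highest qualifying boundary gives stanine = 1

1


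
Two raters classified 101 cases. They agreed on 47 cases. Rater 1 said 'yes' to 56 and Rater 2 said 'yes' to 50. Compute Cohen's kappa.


P_o = 47/101 = 0.465347
P_e = (56*50 + 45*51) / 10201 = 0.499461
kappa = (P_o - P_e) / (1 - P_e)
kappa = (0.465347 - 0.499461) / (1 - 0.499461)
kappa = -0.0682

-0.0682


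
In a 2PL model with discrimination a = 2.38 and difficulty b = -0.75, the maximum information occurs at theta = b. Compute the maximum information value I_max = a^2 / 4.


For 2PL, max info at theta = b = -0.75
I_max = a^2 / 4 = 2.38^2 / 4
= 5.6644 / 4
I_max = 1.4161

1.4161


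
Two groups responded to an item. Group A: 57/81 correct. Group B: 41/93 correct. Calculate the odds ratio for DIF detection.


Odds_A = 57/24 = 2.375
Odds_B = 41/52 = 0.7885
OR = Odds_A / Odds_B = 2.375 / 0.7885
Exactly, OR = (57 * 52) / (24 * 41) = 2964 / 984
OR = 3.0122

3.0122


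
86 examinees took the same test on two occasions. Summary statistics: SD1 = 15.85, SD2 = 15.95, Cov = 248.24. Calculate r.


r = cov(X,Y) / (SD_X * SD_Y)
r = 248.24 / (15.85 * 15.95)
r = 248.24 / 252.8075
r = 0.9819

0.9819


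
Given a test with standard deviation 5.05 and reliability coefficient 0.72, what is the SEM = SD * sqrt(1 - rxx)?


SEM = SD * sqrt(1 - rxx)
SEM = 5.05 * sqrt(1 - 0.72)
SEM = 5.05 * sqrt(0.28) = 5.05 * 0.52915
SEM = 2.6722

2.6722


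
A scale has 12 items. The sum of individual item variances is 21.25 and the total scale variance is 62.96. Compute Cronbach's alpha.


alpha = (k/(k-1)) * (1 - sum(si^2)/s_total^2)
= (12/11) * (1 - 21.25/62.96)
alpha = 0.7227

0.7227


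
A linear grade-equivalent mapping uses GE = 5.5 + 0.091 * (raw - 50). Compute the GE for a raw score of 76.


raw - median = 76 - 50 = 26
slope * diff = 0.091 * 26 = 2.366
GE = 5.5 + 2.366
GE = 7.866

7.866


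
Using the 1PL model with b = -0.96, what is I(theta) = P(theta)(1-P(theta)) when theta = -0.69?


P = 1/(1+exp(-(-0.69--0.96))) = 0.5671
I = P*(1-P) = 0.5671 * 0.4329
I = 0.2455

0.2455


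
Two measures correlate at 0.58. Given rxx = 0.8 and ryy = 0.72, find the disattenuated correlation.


r_corrected = rxy / sqrt(rxx * ryy)
= 0.58 / sqrt(0.8 * 0.72)
= 0.58 / sqrt(0.576)
= 0.58 / 0.758947
r_corrected = 0.7642

0.7642


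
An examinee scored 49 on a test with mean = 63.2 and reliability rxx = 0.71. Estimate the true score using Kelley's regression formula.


T_est = rxx * X + (1 - rxx) * mean
T_est = 0.71 * 49 + 0.29 * 63.2
T_est = 34.79 + 18.328
T_est = 53.118

53.118


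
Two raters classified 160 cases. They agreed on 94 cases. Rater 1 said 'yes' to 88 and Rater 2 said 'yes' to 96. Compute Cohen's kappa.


P_o = 94/160 = 0.5875
P_e = (88*96 + 72*64) / 25600 = 0.51
kappa = (P_o - P_e) / (1 - P_e)
kappa = (0.5875 - 0.51) / (1 - 0.51)
kappa = 0.1582

0.1582


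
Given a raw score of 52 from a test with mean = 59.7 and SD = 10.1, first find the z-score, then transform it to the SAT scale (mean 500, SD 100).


z = (X - mean) / SD = (52 - 59.7) / 10.1
z = -7.7 / 10.1
z = -0.7624
SAT-scale = SAT = 500 + 100z
Carry z at full precision (z = -7.7 / 10.1) into the conversion:
SAT-scale = 500 + 100 * (-7.7 / 10.1) = 500 + -770 / 10.1
SAT-scale = 500 + -76.2376
SAT-scale = 423.7624

423.7624


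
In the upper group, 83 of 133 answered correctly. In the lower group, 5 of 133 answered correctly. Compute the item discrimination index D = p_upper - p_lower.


p_upper = 83/133 = 0.6241
p_lower = 5/133 = 0.0376
D = 0.6241 - 0.0376 = 0.5865

0.5865


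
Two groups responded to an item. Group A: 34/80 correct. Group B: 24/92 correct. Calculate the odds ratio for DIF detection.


Odds_A = 34/46 = 0.7391
Odds_B = 24/68 = 0.3529
OR = Odds_A / Odds_B = 0.7391 / 0.3529
Exactly, OR = (34 * 68) / (46 * 24) = 2312 / 1104
OR = 2.0942

2.0942


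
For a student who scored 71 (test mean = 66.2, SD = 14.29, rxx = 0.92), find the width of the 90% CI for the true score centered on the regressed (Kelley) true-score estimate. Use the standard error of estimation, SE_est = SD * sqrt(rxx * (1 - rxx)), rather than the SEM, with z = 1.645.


True score estimate = 0.92*71 + 0.08*66.2 = 70.616
SE_est = SD * sqrt(rxx * (1 - rxx)) = 14.29 * sqrt(0.92 * 0.08) = 14.29 * sqrt(0.0736) = 3.87678
CI = T_est +/- z * SE_est, so width = 2 * z * SE_est = 2 * 1.645 * 3.87678
Width = 12.7546

12.7546


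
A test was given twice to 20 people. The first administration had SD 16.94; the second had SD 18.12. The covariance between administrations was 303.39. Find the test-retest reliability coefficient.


r = cov(X,Y) / (SD_X * SD_Y)
r = 303.39 / (16.94 * 18.12)
r = 303.39 / 306.9528
r = 0.9884

0.9884


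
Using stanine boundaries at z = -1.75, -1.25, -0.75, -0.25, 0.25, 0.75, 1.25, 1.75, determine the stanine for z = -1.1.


Stanine boundaries: [-1.75, -1.25, -0.75, -0.25, 0.25, 0.75, 1.25, 1.75]
z = -1.1
Check each boundary:
  z >= -1.75 -> could be stanine 2
  z >= -1.25 -> could be stanine 3
  z < -0.75
  z < -0.25
  z < 0.25
  z < 0.75
  z < 1.25
  z < 1.75
Highest qualifying boundary gives stanine = 3

3


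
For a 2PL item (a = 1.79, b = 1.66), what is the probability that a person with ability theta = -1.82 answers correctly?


a*(theta - b) = 1.79 * (-1.82 - 1.66) = -6.2292
exp(--6.2292) = 507.3494
P = 1 / (1 + 507.3494)
P = 0.002

0.002


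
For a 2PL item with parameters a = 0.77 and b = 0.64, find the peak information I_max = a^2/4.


For 2PL, max info at theta = b = 0.64
I_max = a^2 / 4 = 0.77^2 / 4
= 0.5929 / 4
I_max = 0.1482

0.1482


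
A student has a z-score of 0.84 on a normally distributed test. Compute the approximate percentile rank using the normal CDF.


CDF(z) = 0.5 * (1 + erf(z/sqrt(2)))
erf(0.594) = 0.5991
CDF = 0.7995
Percentile rank = 0.7995 * 100 = 79.95

79.95


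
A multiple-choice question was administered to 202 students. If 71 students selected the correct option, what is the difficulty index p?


Item difficulty p = number correct / total examinees
p = 71 / 202
p = 0.3515

0.3515


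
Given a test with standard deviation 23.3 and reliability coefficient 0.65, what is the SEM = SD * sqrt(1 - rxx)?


SEM = SD * sqrt(1 - rxx)
SEM = 23.3 * sqrt(1 - 0.65)
SEM = 23.3 * sqrt(0.35) = 23.3 * 0.591608
SEM = 13.7845

13.7845


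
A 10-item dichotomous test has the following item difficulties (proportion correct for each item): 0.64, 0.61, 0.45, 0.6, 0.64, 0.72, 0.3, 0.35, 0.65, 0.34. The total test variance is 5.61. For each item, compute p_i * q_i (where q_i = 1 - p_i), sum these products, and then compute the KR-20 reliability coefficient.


For each item, compute p_i * q_i:
  Item 1: 0.64 * 0.36 = 0.2304
  Item 2: 0.61 * 0.39 = 0.2379
  Item 3: 0.45 * 0.55 = 0.2475
  Item 4: 0.6 * 0.4 = 0.24
  Item 5: 0.64 * 0.36 = 0.2304
  Item 6: 0.72 * 0.28 = 0.2016
  Item 7: 0.3 * 0.7 = 0.21
  Item 8: 0.35 * 0.65 = 0.2275
  Item 9: 0.65 * 0.35 = 0.2275
  Item 10: 0.34 * 0.66 = 0.2244
Sum(p_i * q_i) = 0.2304 + 0.2379 + 0.2475 + 0.24 + 0.2304 + 0.2016 + 0.21 + 0.2275 + 0.2275 + 0.2244 = 2.2772
KR-20 = (k/(k-1)) * (1 - Sum(p_i*q_i) / Var_total)
= (10/9) * (1 - 2.2772/5.61)
= 1.1111 * 0.5941
KR-20 = 0.6601

0.6601


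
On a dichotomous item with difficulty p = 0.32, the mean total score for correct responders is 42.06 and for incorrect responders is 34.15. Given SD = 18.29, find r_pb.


q = 1 - p = 0.68
rpb = ((M1 - M0) / SD) * sqrt(p * q)
rpb = ((42.06 - 34.15) / 18.29) * sqrt(0.32 * 0.68)
rpb = 0.2017

0.2017


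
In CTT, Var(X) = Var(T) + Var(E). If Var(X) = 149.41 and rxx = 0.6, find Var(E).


var_true = rxx * var_obs = 0.6 * 149.41 = 89.646
var_error = var_obs - var_true
var_error = 149.41 - 89.646
var_error = 59.764

59.764


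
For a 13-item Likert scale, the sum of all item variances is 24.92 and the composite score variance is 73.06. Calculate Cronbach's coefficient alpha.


alpha = (k/(k-1)) * (1 - sum(si^2)/s_total^2)
= (13/12) * (1 - 24.92/73.06)
alpha = 0.7138

0.7138


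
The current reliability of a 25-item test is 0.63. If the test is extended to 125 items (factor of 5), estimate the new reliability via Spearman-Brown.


r_new = (n * rxx) / (1 + (n-1) * rxx)
r_new = (5 * 0.63) / (1 + 4 * 0.63)
r_new = 3.15 / 3.52
r_new = 0.8949

0.8949


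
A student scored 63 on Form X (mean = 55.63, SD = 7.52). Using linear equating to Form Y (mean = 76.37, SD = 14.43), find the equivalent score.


slope = SD_Y / SD_X = 14.43 / 7.52 ~ 1.9189
intercept = mean_Y - slope * mean_X = 76.37 - (14.43 / 7.52) * 55.63 ~ -30.3775
Y = slope * X + intercept. To avoid rounding drift from the rounded slope/intercept, evaluate the equivalent form Y = mean_Y + SD_Y * (X - mean_X) / SD_X at full precision:
Y = 76.37 + 14.43 * (63 - 55.63) / 7.52
Y = 76.37 + 14.43 * 7.37 / 7.52
Y = 76.37 + 106.3491 / 7.52
Y = 76.37 + 14.1422
Y = 90.5122

90.5122


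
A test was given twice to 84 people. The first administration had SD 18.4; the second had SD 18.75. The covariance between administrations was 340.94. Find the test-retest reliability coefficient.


r = cov(X,Y) / (SD_X * SD_Y)
r = 340.94 / (18.4 * 18.75)
r = 340.94 / 345.0
r = 0.9882

0.9882


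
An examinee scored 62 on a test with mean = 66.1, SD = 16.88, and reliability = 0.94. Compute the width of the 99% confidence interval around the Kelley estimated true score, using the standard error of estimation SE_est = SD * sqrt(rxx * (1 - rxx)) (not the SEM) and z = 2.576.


True score estimate = 0.94*62 + 0.06*66.1 = 62.246
SE_est = SD * sqrt(rxx * (1 - rxx)) = 16.88 * sqrt(0.94 * 0.06) = 16.88 * sqrt(0.0564) = 4.008778
CI = T_est +/- z * SE_est, so width = 2 * z * SE_est = 2 * 2.576 * 4.008778
Width = 20.6532

20.6532


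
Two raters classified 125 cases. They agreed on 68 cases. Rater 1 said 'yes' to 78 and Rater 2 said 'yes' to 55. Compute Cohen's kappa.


P_o = 68/125 = 0.544
P_e = (78*55 + 47*70) / 15625 = 0.48512
kappa = (P_o - P_e) / (1 - P_e)
kappa = (0.544 - 0.48512) / (1 - 0.48512)
kappa = 0.1144

0.1144


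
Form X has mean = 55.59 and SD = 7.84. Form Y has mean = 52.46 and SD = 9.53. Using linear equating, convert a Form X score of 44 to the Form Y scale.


slope = SD_Y / SD_X = 9.53 / 7.84 ~ 1.2156
intercept = mean_Y - slope * mean_X = 52.46 - (9.53 / 7.84) * 55.59 ~ -15.113
Y = slope * X + intercept. To avoid rounding drift from the rounded slope/intercept, evaluate the equivalent form Y = mean_Y + SD_Y * (X - mean_X) / SD_X at full precision:
Y = 52.46 + 9.53 * (44 - 55.59) / 7.84
Y = 52.46 - 9.53 * 11.59 / 7.84
Y = 52.46 - 110.4527 / 7.84
Y = 52.46 - 14.0884
Y = 38.3716

38.3716


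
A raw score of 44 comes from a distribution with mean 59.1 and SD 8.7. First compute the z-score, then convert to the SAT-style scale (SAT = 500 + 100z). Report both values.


z = (X - mean) / SD = (44 - 59.1) / 8.7
z = -15.1 / 8.7
z = -1.7356
SAT-scale = SAT = 500 + 100z
Carry z at full precision (z = -15.1 / 8.7) into the conversion:
SAT-scale = 500 + 100 * (-15.1 / 8.7) = 500 + -1510 / 8.7
SAT-scale = 500 + -173.5632
SAT-scale = 326.4368

326.4368


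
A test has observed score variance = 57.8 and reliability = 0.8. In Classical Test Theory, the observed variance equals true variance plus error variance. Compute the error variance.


var_true = rxx * var_obs = 0.8 * 57.8 = 46.24
var_error = var_obs - var_true
var_error = 57.8 - 46.24
var_error = 11.56

11.56


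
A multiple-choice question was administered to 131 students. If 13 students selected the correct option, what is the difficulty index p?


Item difficulty p = number correct / total examinees
p = 13 / 131
p = 0.0992

0.0992


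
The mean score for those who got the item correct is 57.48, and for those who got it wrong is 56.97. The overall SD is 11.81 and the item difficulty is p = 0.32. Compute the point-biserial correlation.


q = 1 - p = 0.68
rpb = ((M1 - M0) / SD) * sqrt(p * q)
rpb = ((57.48 - 56.97) / 11.81) * sqrt(0.32 * 0.68)
rpb = 0.0201

0.0201


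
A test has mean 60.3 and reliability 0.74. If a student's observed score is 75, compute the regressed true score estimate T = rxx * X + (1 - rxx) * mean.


T_est = rxx * X + (1 - rxx) * mean
T_est = 0.74 * 75 + 0.26 * 60.3
T_est = 55.5 + 15.678
T_est = 71.178

71.178


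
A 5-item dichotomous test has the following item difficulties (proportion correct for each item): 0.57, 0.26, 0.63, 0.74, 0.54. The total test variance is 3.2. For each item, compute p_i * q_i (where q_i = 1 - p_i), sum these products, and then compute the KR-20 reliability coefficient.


For each item, compute p_i * q_i:
  Item 1: 0.57 * 0.43 = 0.2451
  Item 2: 0.26 * 0.74 = 0.1924
  Item 3: 0.63 * 0.37 = 0.2331
  Item 4: 0.74 * 0.26 = 0.1924
  Item 5: 0.54 * 0.46 = 0.2484
Sum(p_i * q_i) = 0.2451 + 0.1924 + 0.2331 + 0.1924 + 0.2484 = 1.1114
KR-20 = (k/(k-1)) * (1 - Sum(p_i*q_i) / Var_total)
= (5/4) * (1 - 1.1114/3.2)
= 1.25 * 0.6527
KR-20 = 0.8159

0.8159


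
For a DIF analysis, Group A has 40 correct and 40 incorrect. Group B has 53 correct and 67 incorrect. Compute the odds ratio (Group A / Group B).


Odds_A = 40/40 = 1.0
Odds_B = 53/67 = 0.791
OR = Odds_A / Odds_B = 1.0 / 0.791
Exactly, OR = (40 * 67) / (40 * 53) = 2680 / 2120
OR = 1.2642

1.2642


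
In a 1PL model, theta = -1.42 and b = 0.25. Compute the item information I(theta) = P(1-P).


P = 1/(1+exp(-(-1.42-0.25))) = 0.1584
I = P*(1-P) = 0.1584 * 0.8416
I = 0.1333

0.1333


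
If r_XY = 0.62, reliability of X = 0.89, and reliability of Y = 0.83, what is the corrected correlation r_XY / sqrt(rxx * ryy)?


r_corrected = rxy / sqrt(rxx * ryy)
= 0.62 / sqrt(0.89 * 0.83)
= 0.62 / sqrt(0.7387)
= 0.62 / 0.859477
r_corrected = 0.7214

0.7214


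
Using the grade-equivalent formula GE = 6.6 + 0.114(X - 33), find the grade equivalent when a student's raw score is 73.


raw - median = 73 - 33 = 40
slope * diff = 0.114 * 40 = 4.56
GE = 6.6 + 4.56
GE = 11.16

11.16


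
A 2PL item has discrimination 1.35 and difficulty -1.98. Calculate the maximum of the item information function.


For 2PL, max info at theta = b = -1.98
I_max = a^2 / 4 = 1.35^2 / 4
= 1.8225 / 4
I_max = 0.4556

0.4556


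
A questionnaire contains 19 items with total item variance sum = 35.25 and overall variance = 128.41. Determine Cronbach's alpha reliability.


alpha = (k/(k-1)) * (1 - sum(si^2)/s_total^2)
= (19/18) * (1 - 35.25/128.41)
alpha = 0.7658

0.7658


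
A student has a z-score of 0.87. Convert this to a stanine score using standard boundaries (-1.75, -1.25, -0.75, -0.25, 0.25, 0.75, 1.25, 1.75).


Stanine boundaries: [-1.75, -1.25, -0.75, -0.25, 0.25, 0.75, 1.25, 1.75]
z = 0.87
Check each boundary:
  z >= -1.75 -> could be stanine 2
  z >= -1.25 -> could be stanine 3
  z >= -0.75 -> could be stanine 4
  z >= -0.25 -> could be stanine 5
  z >= 0.25 -> could be stanine 6
  z >= 0.75 -> could be stanine 7
  z < 1.25
  z < 1.75
Highest qualifying boundary gives stanine = 7

7


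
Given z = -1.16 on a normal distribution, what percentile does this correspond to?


CDF(z) = 0.5 * (1 + erf(z/sqrt(2)))
erf(-0.8202) = -0.754
CDF = 0.123
Percentile rank = 0.123 * 100 = 12.3

12.3


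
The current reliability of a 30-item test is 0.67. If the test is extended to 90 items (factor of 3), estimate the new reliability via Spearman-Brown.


r_new = (n * rxx) / (1 + (n-1) * rxx)
r_new = (3 * 0.67) / (1 + 2 * 0.67)
r_new = 2.01 / 2.34
r_new = 0.859

0.859


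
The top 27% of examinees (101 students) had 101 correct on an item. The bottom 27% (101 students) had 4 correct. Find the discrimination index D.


p_upper = 101/101 = 1.0
p_lower = 4/101 = 0.0396
D = 1.0 - 0.0396 = 0.9604

0.9604


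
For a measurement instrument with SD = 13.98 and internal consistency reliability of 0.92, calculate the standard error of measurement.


SEM = SD * sqrt(1 - rxx)
SEM = 13.98 * sqrt(1 - 0.92)
SEM = 13.98 * sqrt(0.08) = 13.98 * 0.282843
SEM = 3.9541

3.9541


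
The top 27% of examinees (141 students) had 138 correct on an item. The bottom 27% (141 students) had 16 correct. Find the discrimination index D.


p_upper = 138/141 = 0.9787
p_lower = 16/141 = 0.1135
D = 0.9787 - 0.1135 = 0.8652

0.8652


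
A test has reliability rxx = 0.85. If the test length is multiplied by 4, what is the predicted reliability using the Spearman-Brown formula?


r_new = (n * rxx) / (1 + (n-1) * rxx)
r_new = (4 * 0.85) / (1 + 3 * 0.85)
r_new = 3.4 / 3.55
r_new = 0.9577

0.9577


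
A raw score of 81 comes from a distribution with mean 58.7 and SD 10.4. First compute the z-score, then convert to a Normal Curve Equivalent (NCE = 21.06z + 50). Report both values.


z = (X - mean) / SD = (81 - 58.7) / 10.4
z = 22.3 / 10.4
z = 2.1442
NCE = NCE = 21.06z + 50
Carry z at full precision (z = 22.3 / 10.4) into the conversion:
NCE = 21.06 * (22.3 / 10.4) + 50 = 469.638 / 10.4 + 50
NCE = 45.1575 + 50
NCE = 95.1575

95.1575


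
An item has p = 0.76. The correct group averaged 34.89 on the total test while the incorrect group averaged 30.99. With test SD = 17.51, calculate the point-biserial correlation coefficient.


q = 1 - p = 0.24
rpb = ((M1 - M0) / SD) * sqrt(p * q)
rpb = ((34.89 - 30.99) / 17.51) * sqrt(0.76 * 0.24)
rpb = 0.0951

0.0951


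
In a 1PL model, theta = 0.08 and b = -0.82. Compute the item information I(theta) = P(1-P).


P = 1/(1+exp(-(0.08--0.82))) = 0.7109
I = P*(1-P) = 0.7109 * 0.2891
I = 0.2055

0.2055


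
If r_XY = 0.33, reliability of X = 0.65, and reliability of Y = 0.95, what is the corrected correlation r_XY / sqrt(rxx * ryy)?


r_corrected = rxy / sqrt(rxx * ryy)
= 0.33 / sqrt(0.65 * 0.95)
= 0.33 / sqrt(0.6175)
= 0.33 / 0.785812
r_corrected = 0.4199

0.4199


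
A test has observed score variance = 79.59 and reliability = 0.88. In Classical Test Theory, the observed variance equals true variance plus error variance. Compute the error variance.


var_true = rxx * var_obs = 0.88 * 79.59 = 70.0392
var_error = var_obs - var_true
var_error = 79.59 - 70.0392
var_error = 9.5508

9.5508


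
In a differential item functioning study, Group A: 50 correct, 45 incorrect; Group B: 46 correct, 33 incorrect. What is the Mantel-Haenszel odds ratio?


Odds_A = 50/45 = 1.1111
Odds_B = 46/33 = 1.3939
OR = Odds_A / Odds_B = 1.1111 / 1.3939
Exactly, OR = (50 * 33) / (45 * 46) = 1650 / 2070
OR = 0.7971

0.7971


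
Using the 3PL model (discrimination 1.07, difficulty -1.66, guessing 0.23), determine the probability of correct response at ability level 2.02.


logit = 1.07*(2.02 - -1.66) = 3.9376
P* = 1/(1 + exp(-3.9376)) = 0.9809
P = 0.23 + (1 - 0.23) * 0.9809
P = 0.9853

0.9853


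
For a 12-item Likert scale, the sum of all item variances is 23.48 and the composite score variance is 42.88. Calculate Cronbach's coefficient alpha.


alpha = (k/(k-1)) * (1 - sum(si^2)/s_total^2)
= (12/11) * (1 - 23.48/42.88)
alpha = 0.4936

0.4936


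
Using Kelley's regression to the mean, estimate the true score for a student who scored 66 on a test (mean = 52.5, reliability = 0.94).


T_est = rxx * X + (1 - rxx) * mean
T_est = 0.94 * 66 + 0.06 * 52.5
T_est = 62.04 + 3.15
T_est = 65.19

65.19


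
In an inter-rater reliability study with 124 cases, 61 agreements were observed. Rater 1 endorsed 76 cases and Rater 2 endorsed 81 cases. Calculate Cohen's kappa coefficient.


P_o = 61/124 = 0.491935
P_e = (76*81 + 48*43) / 15376 = 0.534599
kappa = (P_o - P_e) / (1 - P_e)
kappa = (0.491935 - 0.534599) / (1 - 0.534599)
kappa = -0.0917

-0.0917


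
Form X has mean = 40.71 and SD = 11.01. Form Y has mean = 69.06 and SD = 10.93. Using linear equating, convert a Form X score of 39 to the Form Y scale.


slope = SD_Y / SD_X = 10.93 / 11.01 ~ 0.9927
intercept = mean_Y - slope * mean_X = 69.06 - (10.93 / 11.01) * 40.71 ~ 28.6458
Y = slope * X + intercept. To avoid rounding drift from the rounded slope/intercept, evaluate the equivalent form Y = mean_Y + SD_Y * (X - mean_X) / SD_X at full precision:
Y = 69.06 + 10.93 * (39 - 40.71) / 11.01
Y = 69.06 - 10.93 * 1.71 / 11.01
Y = 69.06 - 18.6903 / 11.01
Y = 69.06 - 1.6976
Y = 67.3624

67.3624


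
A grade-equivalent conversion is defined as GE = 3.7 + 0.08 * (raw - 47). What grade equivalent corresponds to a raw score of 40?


raw - median = 40 - 47 = -7
slope * diff = 0.08 * -7 = -0.56
GE = 3.7 + -0.56
GE = 3.14

3.14


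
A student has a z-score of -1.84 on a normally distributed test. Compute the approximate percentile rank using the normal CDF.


CDF(z) = 0.5 * (1 + erf(z/sqrt(2)))
erf(-1.3011) = -0.9342
CDF = 0.0329
Percentile rank = 0.0329 * 100 = 3.29

3.29


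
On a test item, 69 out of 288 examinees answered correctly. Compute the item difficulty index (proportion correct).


Item difficulty p = number correct / total examinees
p = 69 / 288
p = 0.2396

0.2396


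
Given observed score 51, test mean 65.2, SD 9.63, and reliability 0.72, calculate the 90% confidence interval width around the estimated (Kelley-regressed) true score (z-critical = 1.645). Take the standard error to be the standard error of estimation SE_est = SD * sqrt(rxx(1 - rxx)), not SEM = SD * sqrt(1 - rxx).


True score estimate = 0.72*51 + 0.28*65.2 = 54.976
SE_est = SD * sqrt(rxx * (1 - rxx)) = 9.63 * sqrt(0.72 * 0.28) = 9.63 * sqrt(0.2016) = 4.323859
CI = T_est +/- z * SE_est, so width = 2 * z * SE_est = 2 * 1.645 * 4.323859
Width = 14.2255

14.2255


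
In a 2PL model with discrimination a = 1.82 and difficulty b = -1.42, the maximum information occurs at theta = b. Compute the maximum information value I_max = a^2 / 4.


For 2PL, max info at theta = b = -1.42
I_max = a^2 / 4 = 1.82^2 / 4
= 3.3124 / 4
I_max = 0.8281

0.8281


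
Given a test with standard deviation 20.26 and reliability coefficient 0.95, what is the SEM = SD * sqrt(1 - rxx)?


SEM = SD * sqrt(1 - rxx)
SEM = 20.26 * sqrt(1 - 0.95)
SEM = 20.26 * sqrt(0.05) = 20.26 * 0.223607
SEM = 4.5303

4.5303


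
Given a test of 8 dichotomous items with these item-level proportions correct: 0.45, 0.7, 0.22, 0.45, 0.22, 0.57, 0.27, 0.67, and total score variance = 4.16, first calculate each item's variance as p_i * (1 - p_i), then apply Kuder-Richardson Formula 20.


For each item, compute p_i * q_i:
  Item 1: 0.45 * 0.55 = 0.2475
  Item 2: 0.7 * 0.3 = 0.21
  Item 3: 0.22 * 0.78 = 0.1716
  Item 4: 0.45 * 0.55 = 0.2475
  Item 5: 0.22 * 0.78 = 0.1716
  Item 6: 0.57 * 0.43 = 0.2451
  Item 7: 0.27 * 0.73 = 0.1971
  Item 8: 0.67 * 0.33 = 0.2211
Sum(p_i * q_i) = 0.2475 + 0.21 + 0.1716 + 0.2475 + 0.1716 + 0.2451 + 0.1971 + 0.2211 = 1.7115
KR-20 = (k/(k-1)) * (1 - Sum(p_i*q_i) / Var_total)
= (8/7) * (1 - 1.7115/4.16)
= 1.1429 * 0.5886
KR-20 = 0.6727

0.6727


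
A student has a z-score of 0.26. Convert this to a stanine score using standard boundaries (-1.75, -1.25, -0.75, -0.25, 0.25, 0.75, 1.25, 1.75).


Stanine boundaries: [-1.75, -1.25, -0.75, -0.25, 0.25, 0.75, 1.25, 1.75]
z = 0.26
Check each boundary:
  z >= -1.75 -> could be stanine 2
  z >= -1.25 -> could be stanine 3
  z >= -0.75 -> could be stanine 4
  z >= -0.25 -> could be stanine 5
  z >= 0.25 -> could be stanine 6
  z < 0.75
  z < 1.25
  z < 1.75
Highest qualifying boundary gives stanine = 6

6


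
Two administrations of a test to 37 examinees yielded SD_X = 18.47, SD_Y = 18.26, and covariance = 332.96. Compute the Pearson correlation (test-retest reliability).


r = cov(X,Y) / (SD_X * SD_Y)
r = 332.96 / (18.47 * 18.26)
r = 332.96 / 337.2622
r = 0.9872

0.9872


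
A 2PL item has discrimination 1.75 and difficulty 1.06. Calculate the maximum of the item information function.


For 2PL, max info at theta = b = 1.06
I_max = a^2 / 4 = 1.75^2 / 4
= 3.0625 / 4
I_max = 0.7656

0.7656


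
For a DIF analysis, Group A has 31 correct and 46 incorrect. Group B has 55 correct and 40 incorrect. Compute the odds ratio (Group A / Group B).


Odds_A = 31/46 = 0.6739
Odds_B = 55/40 = 1.375
OR = Odds_A / Odds_B = 0.6739 / 1.375
Exactly, OR = (31 * 40) / (46 * 55) = 1240 / 2530
OR = 0.4901

0.4901


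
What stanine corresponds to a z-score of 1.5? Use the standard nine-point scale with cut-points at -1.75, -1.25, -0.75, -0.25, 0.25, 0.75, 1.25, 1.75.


Stanine boundaries: [-1.75, -1.25, -0.75, -0.25, 0.25, 0.75, 1.25, 1.75]
z = 1.5
Check each boundary:
  z >= -1.75 -> could be stanine 2
  z >= -1.25 -> could be stanine 3
  z >= -0.75 -> could be stanine 4
  z >= -0.25 -> could be stanine 5
  z >= 0.25 -> could be stanine 6
  z >= 0.75 -> could be stanine 7
  z >= 1.25 -> could be stanine 8
  z < 1.75
Highest qualifying boundary gives stanine = 8

8


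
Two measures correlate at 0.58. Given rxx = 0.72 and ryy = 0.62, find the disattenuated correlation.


r_corrected = rxy / sqrt(rxx * ryy)
= 0.58 / sqrt(0.72 * 0.62)
= 0.58 / sqrt(0.4464)
= 0.58 / 0.668132
r_corrected = 0.8681

0.8681


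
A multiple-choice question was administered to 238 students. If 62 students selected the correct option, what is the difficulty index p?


Item difficulty p = number correct / total examinees
p = 62 / 238
p = 0.2605

0.2605


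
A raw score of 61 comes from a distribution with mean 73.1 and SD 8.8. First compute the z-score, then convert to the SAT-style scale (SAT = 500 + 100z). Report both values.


z = (X - mean) / SD = (61 - 73.1) / 8.8
z = -12.1 / 8.8
z = -1.375
SAT-scale = SAT = 500 + 100z
Carry z at full precision (z = -12.1 / 8.8) into the conversion:
SAT-scale = 500 + 100 * (-12.1 / 8.8) = 500 + -1210 / 8.8
SAT-scale = 500 + -137.5
SAT-scale = 362.5

362.5


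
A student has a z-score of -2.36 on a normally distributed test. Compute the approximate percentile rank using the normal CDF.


CDF(z) = 0.5 * (1 + erf(z/sqrt(2)))
erf(-1.6688) = -0.9817
CDF = 0.0091
Percentile rank = 0.0091 * 100 = 0.91

0.91


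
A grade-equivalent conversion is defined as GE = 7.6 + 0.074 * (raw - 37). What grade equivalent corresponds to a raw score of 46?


raw - median = 46 - 37 = 9
slope * diff = 0.074 * 9 = 0.666
GE = 7.6 + 0.666
GE = 8.266

8.266


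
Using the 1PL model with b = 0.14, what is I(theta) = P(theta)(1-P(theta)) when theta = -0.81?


P = 1/(1+exp(-(-0.81-0.14))) = 0.2789
I = P*(1-P) = 0.2789 * 0.7211
I = 0.2011

0.2011


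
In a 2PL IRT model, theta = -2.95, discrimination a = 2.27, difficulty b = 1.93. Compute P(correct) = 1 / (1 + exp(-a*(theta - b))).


a*(theta - b) = 2.27 * (-2.95 - 1.93) = -11.0776
exp(--11.0776) = 64705.4039
P = 1 / (1 + 64705.4039)
P = 0.0

0.0


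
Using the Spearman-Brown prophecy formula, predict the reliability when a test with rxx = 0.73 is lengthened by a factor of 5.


r_new = (n * rxx) / (1 + (n-1) * rxx)
r_new = (5 * 0.73) / (1 + 4 * 0.73)
r_new = 3.65 / 3.92
r_new = 0.9311

0.9311


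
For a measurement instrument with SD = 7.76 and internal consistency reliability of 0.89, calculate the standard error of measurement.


SEM = SD * sqrt(1 - rxx)
SEM = 7.76 * sqrt(1 - 0.89)
SEM = 7.76 * sqrt(0.11) = 7.76 * 0.331662
SEM = 2.5737

2.5737


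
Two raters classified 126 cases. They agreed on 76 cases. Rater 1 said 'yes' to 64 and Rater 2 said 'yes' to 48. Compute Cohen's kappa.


P_o = 76/126 = 0.603175
P_e = (64*48 + 62*78) / 15876 = 0.49811
kappa = (P_o - P_e) / (1 - P_e)
kappa = (0.603175 - 0.49811) / (1 - 0.49811)
kappa = 0.2093

0.2093


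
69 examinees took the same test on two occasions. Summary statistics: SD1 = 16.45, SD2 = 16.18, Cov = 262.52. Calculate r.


r = cov(X,Y) / (SD_X * SD_Y)
r = 262.52 / (16.45 * 16.18)
r = 262.52 / 266.161
r = 0.9863

0.9863


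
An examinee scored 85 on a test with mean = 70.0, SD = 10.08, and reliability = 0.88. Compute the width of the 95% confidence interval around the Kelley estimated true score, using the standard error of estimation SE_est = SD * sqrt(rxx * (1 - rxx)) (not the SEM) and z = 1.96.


True score estimate = 0.88*85 + 0.12*70.0 = 83.2
SE_est = SD * sqrt(rxx * (1 - rxx)) = 10.08 * sqrt(0.88 * 0.12) = 10.08 * sqrt(0.1056) = 3.275612
CI = T_est +/- z * SE_est, so width = 2 * z * SE_est = 2 * 1.96 * 3.275612
Width = 12.8404

12.8404


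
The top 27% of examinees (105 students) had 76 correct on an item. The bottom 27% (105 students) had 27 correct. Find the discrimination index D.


p_upper = 76/105 = 0.7238
p_lower = 27/105 = 0.2571
D = 0.7238 - 0.2571 = 0.4667

0.4667


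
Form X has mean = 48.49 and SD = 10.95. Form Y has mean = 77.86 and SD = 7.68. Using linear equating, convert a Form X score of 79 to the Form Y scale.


slope = SD_Y / SD_X = 7.68 / 10.95 ~ 0.7014
intercept = mean_Y - slope * mean_X = 77.86 - (7.68 / 10.95) * 48.49 ~ 43.8506
Y = slope * X + intercept. To avoid rounding drift from the rounded slope/intercept, evaluate the equivalent form Y = mean_Y + SD_Y * (X - mean_X) / SD_X at full precision:
Y = 77.86 + 7.68 * (79 - 48.49) / 10.95
Y = 77.86 + 7.68 * 30.51 / 10.95
Y = 77.86 + 234.3168 / 10.95
Y = 77.86 + 21.3988
Y = 99.2588

99.2588


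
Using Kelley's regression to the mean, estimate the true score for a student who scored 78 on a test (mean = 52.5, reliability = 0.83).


T_est = rxx * X + (1 - rxx) * mean
T_est = 0.83 * 78 + 0.17 * 52.5
T_est = 64.74 + 8.925
T_est = 73.665

73.665


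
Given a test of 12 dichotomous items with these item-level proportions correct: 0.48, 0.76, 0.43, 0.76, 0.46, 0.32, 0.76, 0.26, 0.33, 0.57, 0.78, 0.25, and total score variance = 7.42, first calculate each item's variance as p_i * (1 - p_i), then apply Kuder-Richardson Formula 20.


For each item, compute p_i * q_i:
  Item 1: 0.48 * 0.52 = 0.2496
  Item 2: 0.76 * 0.24 = 0.1824
  Item 3: 0.43 * 0.57 = 0.2451
  Item 4: 0.76 * 0.24 = 0.1824
  Item 5: 0.46 * 0.54 = 0.2484
  Item 6: 0.32 * 0.68 = 0.2176
  Item 7: 0.76 * 0.24 = 0.1824
  Item 8: 0.26 * 0.74 = 0.1924
  Item 9: 0.33 * 0.67 = 0.2211
  Item 10: 0.57 * 0.43 = 0.2451
  Item 11: 0.78 * 0.22 = 0.1716
  Item 12: 0.25 * 0.75 = 0.1875
Sum(p_i * q_i) = 0.2496 + 0.1824 + 0.2451 + 0.1824 + 0.2484 + 0.2176 + 0.1824 + 0.1924 + 0.2211 + 0.2451 + 0.1716 + 0.1875 = 2.5256
KR-20 = (k/(k-1)) * (1 - Sum(p_i*q_i) / Var_total)
= (12/11) * (1 - 2.5256/7.42)
= 1.0909 * 0.6596
KR-20 = 0.7196

0.7196


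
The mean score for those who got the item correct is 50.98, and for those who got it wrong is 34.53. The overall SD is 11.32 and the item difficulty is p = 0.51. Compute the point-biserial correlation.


q = 1 - p = 0.49
rpb = ((M1 - M0) / SD) * sqrt(p * q)
rpb = ((50.98 - 34.53) / 11.32) * sqrt(0.51 * 0.49)
rpb = 0.7264

0.7264


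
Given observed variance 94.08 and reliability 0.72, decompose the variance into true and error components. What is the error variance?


var_true = rxx * var_obs = 0.72 * 94.08 = 67.7376
var_error = var_obs - var_true
var_error = 94.08 - 67.7376
var_error = 26.3424

26.3424


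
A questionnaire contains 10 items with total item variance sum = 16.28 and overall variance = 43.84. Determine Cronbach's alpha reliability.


alpha = (k/(k-1)) * (1 - sum(si^2)/s_total^2)
= (10/9) * (1 - 16.28/43.84)
alpha = 0.6985

0.6985


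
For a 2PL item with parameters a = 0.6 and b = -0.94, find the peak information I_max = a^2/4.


For 2PL, max info at theta = b = -0.94
I_max = a^2 / 4 = 0.6^2 / 4
= 0.36 / 4
I_max = 0.09

0.09


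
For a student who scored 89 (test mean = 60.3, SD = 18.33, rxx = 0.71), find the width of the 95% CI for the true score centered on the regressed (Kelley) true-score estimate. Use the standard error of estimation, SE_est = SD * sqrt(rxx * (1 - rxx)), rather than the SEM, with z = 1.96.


True score estimate = 0.71*89 + 0.29*60.3 = 80.677
SE_est = SD * sqrt(rxx * (1 - rxx)) = 18.33 * sqrt(0.71 * 0.29) = 18.33 * sqrt(0.2059) = 8.317458
CI = T_est +/- z * SE_est, so width = 2 * z * SE_est = 2 * 1.96 * 8.317458
Width = 32.6044

32.6044


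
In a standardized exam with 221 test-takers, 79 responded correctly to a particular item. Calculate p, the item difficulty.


Item difficulty p = number correct / total examinees
p = 79 / 221
p = 0.3575

0.3575


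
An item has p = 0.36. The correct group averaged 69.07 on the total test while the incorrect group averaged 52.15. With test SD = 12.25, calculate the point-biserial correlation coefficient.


q = 1 - p = 0.64
rpb = ((M1 - M0) / SD) * sqrt(p * q)
rpb = ((69.07 - 52.15) / 12.25) * sqrt(0.36 * 0.64)
rpb = 0.663

0.663


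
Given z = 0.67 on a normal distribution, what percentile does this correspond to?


CDF(z) = 0.5 * (1 + erf(z/sqrt(2)))
erf(0.4738) = 0.4971
CDF = 0.7486
Percentile rank = 0.7486 * 100 = 74.86

74.86


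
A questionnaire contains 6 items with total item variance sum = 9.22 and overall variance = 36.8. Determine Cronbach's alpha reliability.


alpha = (k/(k-1)) * (1 - sum(si^2)/s_total^2)
= (6/5) * (1 - 9.22/36.8)
alpha = 0.8993

0.8993


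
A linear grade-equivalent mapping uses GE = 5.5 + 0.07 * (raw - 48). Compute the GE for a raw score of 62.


raw - median = 62 - 48 = 14
slope * diff = 0.07 * 14 = 0.98
GE = 5.5 + 0.98
GE = 6.48

6.48


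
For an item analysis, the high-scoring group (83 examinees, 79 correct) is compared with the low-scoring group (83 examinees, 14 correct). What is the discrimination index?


p_upper = 79/83 = 0.9518
p_lower = 14/83 = 0.1687
D = 0.9518 - 0.1687 = 0.7831

0.7831


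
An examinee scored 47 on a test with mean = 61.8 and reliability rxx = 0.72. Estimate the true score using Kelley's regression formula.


T_est = rxx * X + (1 - rxx) * mean
T_est = 0.72 * 47 + 0.28 * 61.8
T_est = 33.84 + 17.304
T_est = 51.144

51.144


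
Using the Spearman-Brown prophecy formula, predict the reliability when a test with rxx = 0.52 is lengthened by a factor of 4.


r_new = (n * rxx) / (1 + (n-1) * rxx)
r_new = (4 * 0.52) / (1 + 3 * 0.52)
r_new = 2.08 / 2.56
r_new = 0.8125

0.8125


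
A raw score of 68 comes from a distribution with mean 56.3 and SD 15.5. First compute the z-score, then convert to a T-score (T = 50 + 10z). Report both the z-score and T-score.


z = (X - mean) / SD = (68 - 56.3) / 15.5
z = 11.7 / 15.5
z = 0.7548
T-score = T = 50 + 10z
Carry z at full precision (z = 11.7 / 15.5) into the conversion:
T-score = 50 + 10 * (11.7 / 15.5) = 50 + 117 / 15.5
T-score = 50 + 7.5484
T-score = 57.5484

57.5484


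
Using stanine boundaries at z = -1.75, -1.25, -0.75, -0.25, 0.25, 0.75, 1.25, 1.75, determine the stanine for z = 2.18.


Stanine boundaries: [-1.75, -1.25, -0.75, -0.25, 0.25, 0.75, 1.25, 1.75]
z = 2.18
Check each boundary:
  z >= -1.75 -> could be stanine 2
  z >= -1.25 -> could be stanine 3
  z >= -0.75 -> could be stanine 4
  z >= -0.25 -> could be stanine 5
  z >= 0.25 -> could be stanine 6
  z >= 0.75 -> could be stanine 7
  z >= 1.25 -> could be stanine 8
  z >= 1.75 -> could be stanine 9
Highest qualifying boundary gives stanine = 9

9


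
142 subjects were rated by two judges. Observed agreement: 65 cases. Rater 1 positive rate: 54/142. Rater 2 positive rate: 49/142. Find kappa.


P_o = 65/142 = 0.457746
P_e = (54*49 + 88*93) / 20164 = 0.537096
kappa = (P_o - P_e) / (1 - P_e)
kappa = (0.457746 - 0.537096) / (1 - 0.537096)
kappa = -0.1714

-0.1714


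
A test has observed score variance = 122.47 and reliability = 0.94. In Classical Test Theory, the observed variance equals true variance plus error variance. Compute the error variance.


var_true = rxx * var_obs = 0.94 * 122.47 = 115.1218
var_error = var_obs - var_true
var_error = 122.47 - 115.1218
var_error = 7.3482

7.3482
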